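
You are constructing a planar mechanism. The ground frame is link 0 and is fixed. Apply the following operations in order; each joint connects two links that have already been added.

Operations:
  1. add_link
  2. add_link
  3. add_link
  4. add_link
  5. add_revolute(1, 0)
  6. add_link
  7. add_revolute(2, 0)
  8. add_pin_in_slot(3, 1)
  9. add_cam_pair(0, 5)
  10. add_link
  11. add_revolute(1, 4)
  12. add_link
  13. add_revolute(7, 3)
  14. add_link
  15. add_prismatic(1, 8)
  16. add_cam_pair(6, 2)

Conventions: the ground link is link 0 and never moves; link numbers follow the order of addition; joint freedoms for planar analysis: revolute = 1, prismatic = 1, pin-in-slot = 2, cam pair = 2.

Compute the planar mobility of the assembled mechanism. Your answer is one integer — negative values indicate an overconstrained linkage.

(L,J1,J2)=(1,0,0); link0 fixed
link1: (2,0,0)
link2: (3,0,0)
link3: (4,0,0)
link4: (5,0,0)
R 1-0 [J1]: (5,1,0)
link5: (6,1,0)
R 2-0 [J1]: (6,2,0)
PS 3-1 [J2]: (6,2,1)
C 0-5 [J2]: (6,2,2)
link6: (7,2,2)
R 1-4 [J1]: (7,3,2)
link7: (8,3,2)
R 7-3 [J1]: (8,4,2)
link8: (9,4,2)
P 1-8 [J1]: (9,5,2)
C 6-2 [J2]: (9,5,3)
Grübler: 3·8 − 2·5 − 3 = 11

M = 11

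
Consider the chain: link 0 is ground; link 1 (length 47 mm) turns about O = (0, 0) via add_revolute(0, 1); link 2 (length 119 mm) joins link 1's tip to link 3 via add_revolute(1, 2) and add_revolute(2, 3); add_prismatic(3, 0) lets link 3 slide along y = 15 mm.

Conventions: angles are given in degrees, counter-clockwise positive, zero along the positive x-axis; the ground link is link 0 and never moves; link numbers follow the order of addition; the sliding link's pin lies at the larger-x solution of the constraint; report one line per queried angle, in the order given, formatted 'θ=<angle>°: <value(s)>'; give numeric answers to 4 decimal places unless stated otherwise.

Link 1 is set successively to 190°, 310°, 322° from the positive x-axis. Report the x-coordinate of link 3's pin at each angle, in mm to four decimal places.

geometry: r = 47 mm, L = 119 mm, e = 15 mm
θ=190°: crank pin P = (r cos θ, r sin θ) = (-46.285964, -8.161464)
θ=190°: h = r sin θ − e = -8.161464 − 15 = -23.161464
θ=190°: x = r cos θ + √(L² − h²) = -46.285964 + 116.724233 = 70.438269
θ=310°: crank pin P = (r cos θ, r sin θ) = (30.211018, -36.004089)
θ=310°: h = r sin θ − e = -36.004089 − 15 = -51.004089
θ=310°: x = r cos θ + √(L² − h²) = 30.211018 + 107.515501 = 137.726519
θ=322°: crank pin P = (r cos θ, r sin θ) = (37.036505, -28.936089)
θ=322°: h = r sin θ − e = -28.936089 − 15 = -43.936089
θ=322°: x = r cos θ + √(L² − h²) = 37.036505 + 110.592134 = 147.628639

θ=190°: 70.4383
θ=310°: 137.7265
θ=322°: 147.6286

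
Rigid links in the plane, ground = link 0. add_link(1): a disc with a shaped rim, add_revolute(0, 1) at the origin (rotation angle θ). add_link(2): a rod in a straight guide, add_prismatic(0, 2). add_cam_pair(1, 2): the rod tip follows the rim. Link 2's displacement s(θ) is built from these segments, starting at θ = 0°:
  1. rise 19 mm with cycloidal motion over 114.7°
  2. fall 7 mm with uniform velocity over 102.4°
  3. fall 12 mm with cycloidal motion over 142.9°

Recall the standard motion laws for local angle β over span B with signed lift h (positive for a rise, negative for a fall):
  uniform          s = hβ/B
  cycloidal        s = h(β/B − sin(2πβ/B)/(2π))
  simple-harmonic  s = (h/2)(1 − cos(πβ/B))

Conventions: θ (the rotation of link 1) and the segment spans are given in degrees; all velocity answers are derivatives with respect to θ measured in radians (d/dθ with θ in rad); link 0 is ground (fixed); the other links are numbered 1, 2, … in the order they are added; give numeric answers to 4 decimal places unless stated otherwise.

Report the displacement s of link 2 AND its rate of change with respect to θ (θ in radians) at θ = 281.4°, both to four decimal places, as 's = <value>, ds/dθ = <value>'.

segment 1 (0° to 114.7°, cycloidal, h = 19) is passed completely: s = 0.0000 + (19) = 19.0000
segment 2 (114.7° to 217.1°, uniform, h = -7) is passed completely: s = 19.0000 + (-7) = 12.0000
θ = 281.4° falls in segment 3 (217.1° to 360°, cycloidal, h = -12): β = 281.4 − 217.1 = 64.3°, B = 142.9°; Δs = -12·(0.4500 − sin(2π·0.4500)/(2π)) = -4.8090; s = 12.0000 − 4.8090 = 7.1910
velocity in seg [217.1°–360°] (cycloidal), θ in radians: β = 64.3° = 1.1222 rad, B = 142.9° = 2.4941 rad; ds/dθ = (h/B)(1 − cos(2πβ/B)) = ((-12)/2.4941)(1 − cos(2π·0.4500)) = -9.386990 mm/rad

s = 7.1910, ds/dθ = -9.3870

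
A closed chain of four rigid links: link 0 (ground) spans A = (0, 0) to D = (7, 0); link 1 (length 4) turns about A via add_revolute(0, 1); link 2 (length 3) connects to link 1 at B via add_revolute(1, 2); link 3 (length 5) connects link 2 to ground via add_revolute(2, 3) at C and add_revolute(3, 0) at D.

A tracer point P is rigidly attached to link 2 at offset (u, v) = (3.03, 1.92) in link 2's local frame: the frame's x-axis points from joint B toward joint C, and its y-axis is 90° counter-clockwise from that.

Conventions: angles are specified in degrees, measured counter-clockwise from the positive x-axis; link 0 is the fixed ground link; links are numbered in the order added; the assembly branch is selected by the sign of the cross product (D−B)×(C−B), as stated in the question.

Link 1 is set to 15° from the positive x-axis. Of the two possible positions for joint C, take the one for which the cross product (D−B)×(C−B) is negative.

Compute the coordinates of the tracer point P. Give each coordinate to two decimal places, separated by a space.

A=(0,0), D=(7.00,0)
B = A + 4.00·(cos15°, sin15°) = (3.8637, 1.0353)
|BD| = 3.3027
circle(B,3.00) ∩ circle(D,5.00): a=-0.7708, h=2.8993
  candidates: C₊=(4.0405,4.0301) cross=9.576; C₋=(2.2229,-1.4763) cross=-9.576
  branch - wants cross < 0 → take C=(2.2229,-1.4763) (cross=-9.576)
ex = (C−B)/|BC| = (-0.5469,-0.8372); ey = (0.8372,-0.5469)
P = B + 3.03·ex + 1.92·ey = (3.8139,-2.5515)

3.81 -2.55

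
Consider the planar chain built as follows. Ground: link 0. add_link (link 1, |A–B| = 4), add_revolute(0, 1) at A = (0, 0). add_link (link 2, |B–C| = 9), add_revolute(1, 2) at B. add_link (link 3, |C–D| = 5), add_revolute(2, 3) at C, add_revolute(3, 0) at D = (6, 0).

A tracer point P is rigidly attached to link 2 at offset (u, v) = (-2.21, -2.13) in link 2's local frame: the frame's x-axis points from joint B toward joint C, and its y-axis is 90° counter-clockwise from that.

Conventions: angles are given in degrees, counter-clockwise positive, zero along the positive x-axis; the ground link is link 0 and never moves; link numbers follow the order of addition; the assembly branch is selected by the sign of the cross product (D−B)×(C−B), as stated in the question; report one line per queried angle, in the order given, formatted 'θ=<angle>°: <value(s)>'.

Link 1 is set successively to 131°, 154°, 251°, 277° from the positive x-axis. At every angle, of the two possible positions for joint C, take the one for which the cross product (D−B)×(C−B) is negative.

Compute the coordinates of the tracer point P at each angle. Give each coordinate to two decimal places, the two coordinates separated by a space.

A=(0,0), D=(6.00,0)
θ=131°: B = A + 4.00·(cos131°, sin131°) = (-2.6242, 3.0188)
θ=131°: |BD| = 9.1373
θ=131°: circle(B,9.00) ∩ circle(D,5.00): a=7.6330, h=4.7683
θ=131°:   candidates: C₊=(6.1555,4.9976) cross=43.570; C₋=(3.0048,-4.0036) cross=-43.570
θ=131°:   branch - wants cross < 0 → take C=(3.0048,-4.0036) (cross=-43.570)
θ=131°: ex = (C−B)/|BC| = (0.6254,-0.7803); ey = (0.7803,0.6254)
θ=131°: P = B + -2.21·ex + -2.13·ey = (-5.6684,3.4110)
θ=154°: B = A + 4.00·(cos154°, sin154°) = (-3.5952, 1.7535)
θ=154°: |BD| = 9.7541
θ=154°: circle(B,9.00) ∩ circle(D,5.00): a=7.7476, h=4.5798
θ=154°:   candidates: C₊=(4.8495,4.8658) cross=44.671; C₋=(3.2029,-4.1444) cross=-44.671
θ=154°:   branch - wants cross < 0 → take C=(3.2029,-4.1444) (cross=-44.671)
θ=154°: ex = (C−B)/|BC| = (0.7553,-0.6553); ey = (0.6553,0.7553)
θ=154°: P = B + -2.21·ex + -2.13·ey = (-6.6603,1.5929)
θ=251°: B = A + 4.00·(cos251°, sin251°) = (-1.3023, -3.7821)
θ=251°: |BD| = 8.2236
θ=251°: circle(B,9.00) ∩ circle(D,5.00): a=7.5166, h=4.9498
θ=251°:   candidates: C₊=(3.0958,4.0701) cross=40.705; C₋=(7.6487,-4.7204) cross=-40.705
θ=251°:   branch - wants cross < 0 → take C=(7.6487,-4.7204) (cross=-40.705)
θ=251°: ex = (C−B)/|BC| = (0.9946,-0.1043); ey = (0.1043,0.9946)
θ=251°: P = B + -2.21·ex + -2.13·ey = (-3.7223,-5.6701)
θ=277°: B = A + 4.00·(cos277°, sin277°) = (0.4875, -3.9702)
θ=277°: |BD| = 6.7934
θ=277°: circle(B,9.00) ∩ circle(D,5.00): a=7.5183, h=4.9472
θ=277°:   candidates: C₊=(3.6970,4.4381) cross=33.608; C₋=(9.4795,-3.5907) cross=-33.608
θ=277°:   branch - wants cross < 0 → take C=(9.4795,-3.5907) (cross=-33.608)
θ=277°: ex = (C−B)/|BC| = (0.9991,0.0422); ey = (-0.0422,0.9991)
θ=277°: P = B + -2.21·ex + -2.13·ey = (-1.6308,-6.1915)

θ=131°: -5.67 3.41
θ=154°: -6.66 1.59
θ=251°: -3.72 -5.67
θ=277°: -1.63 -6.19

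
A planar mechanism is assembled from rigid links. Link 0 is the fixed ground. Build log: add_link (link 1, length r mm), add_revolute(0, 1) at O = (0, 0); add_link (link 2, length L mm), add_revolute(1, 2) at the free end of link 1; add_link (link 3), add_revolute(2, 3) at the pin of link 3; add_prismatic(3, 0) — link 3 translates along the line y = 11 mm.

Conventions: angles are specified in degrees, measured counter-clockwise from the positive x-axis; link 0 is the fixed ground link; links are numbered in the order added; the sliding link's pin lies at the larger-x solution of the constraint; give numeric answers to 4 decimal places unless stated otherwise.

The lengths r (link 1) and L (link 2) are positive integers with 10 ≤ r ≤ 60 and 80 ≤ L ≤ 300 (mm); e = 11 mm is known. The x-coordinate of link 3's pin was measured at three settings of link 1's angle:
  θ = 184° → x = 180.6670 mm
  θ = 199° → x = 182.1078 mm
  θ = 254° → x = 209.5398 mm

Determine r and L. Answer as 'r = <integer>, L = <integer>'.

constraint per measurement: (x − r cos θ)² + (r sin θ − e)² = L²
subtracting the θ₁ and θ₂ equations cancels the r² and L² terms:
r = (x₁² − x₂²) / (2[(x₁cos θ₁ + e sin θ₁) − (x₂cos θ₂ + e sin θ₂)]) = 50.0018 → r = 50
L² = (x₁ − r cos θ₁)² + (r sin θ₁ − e)² = 53360.9874 → L = 231.0000 → L = 231
check at θ₃=254°: x = 209.5398 (printed 209.5398) ✓

r = 50, L = 231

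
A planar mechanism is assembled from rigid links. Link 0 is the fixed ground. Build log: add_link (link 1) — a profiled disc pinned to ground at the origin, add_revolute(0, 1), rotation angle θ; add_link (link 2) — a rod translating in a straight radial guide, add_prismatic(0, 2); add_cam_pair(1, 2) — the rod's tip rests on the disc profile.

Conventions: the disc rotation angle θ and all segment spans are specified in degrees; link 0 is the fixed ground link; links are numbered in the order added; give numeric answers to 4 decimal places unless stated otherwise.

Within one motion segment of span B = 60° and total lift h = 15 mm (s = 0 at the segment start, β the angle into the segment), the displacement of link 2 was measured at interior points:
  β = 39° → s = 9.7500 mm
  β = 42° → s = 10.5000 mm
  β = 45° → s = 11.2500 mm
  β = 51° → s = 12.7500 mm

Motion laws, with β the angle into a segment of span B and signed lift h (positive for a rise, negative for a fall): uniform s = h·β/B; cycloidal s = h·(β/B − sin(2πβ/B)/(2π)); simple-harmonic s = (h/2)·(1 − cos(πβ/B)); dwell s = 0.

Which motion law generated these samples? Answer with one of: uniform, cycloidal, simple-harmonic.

candidates at β/B = r: uniform s = h·r (linear in β); cycloidal s = h·(r − sin(2πr)/(2π)); simple-harmonic s = (h/2)(1 − cos(πr))
β=39°: printed 9.7500 | uniform 9.7500, cycloidal 11.6814, simple-harmonic 10.9049
β=42°: printed 10.5000 | uniform 10.5000, cycloidal 12.7705, simple-harmonic 11.9084
β=45°: printed 11.2500 | uniform 11.2500, cycloidal 13.6373, simple-harmonic 12.8033
β=51°: printed 12.7500 | uniform 12.7500, cycloidal 14.6814, simple-harmonic 14.1825
only one law matches every sample → uniform

uniform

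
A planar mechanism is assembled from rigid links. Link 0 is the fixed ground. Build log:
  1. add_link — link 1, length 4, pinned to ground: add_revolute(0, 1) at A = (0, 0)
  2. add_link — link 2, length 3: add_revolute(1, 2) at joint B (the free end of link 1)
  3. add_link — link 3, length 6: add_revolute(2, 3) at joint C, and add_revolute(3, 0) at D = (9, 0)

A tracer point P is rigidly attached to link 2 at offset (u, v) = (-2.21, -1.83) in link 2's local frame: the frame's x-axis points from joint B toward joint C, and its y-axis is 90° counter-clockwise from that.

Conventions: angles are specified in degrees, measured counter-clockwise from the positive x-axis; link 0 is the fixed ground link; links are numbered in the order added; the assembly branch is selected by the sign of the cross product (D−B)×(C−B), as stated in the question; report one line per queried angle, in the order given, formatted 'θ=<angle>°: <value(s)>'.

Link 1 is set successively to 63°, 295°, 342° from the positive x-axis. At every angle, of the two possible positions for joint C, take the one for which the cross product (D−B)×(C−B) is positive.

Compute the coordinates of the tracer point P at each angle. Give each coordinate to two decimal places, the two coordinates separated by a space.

A=(0,0), D=(9.00,0)
θ=63°: B = A + 4.00·(cos63°, sin63°) = (1.8160, 3.5640)
θ=63°: |BD| = 8.0195
θ=63°: circle(B,3.00) ∩ circle(D,6.00): a=2.3264, h=1.8942
θ=63°:   candidates: C₊=(4.7418,4.2270) cross=15.191; C₋=(3.0581,0.8333) cross=-15.191
θ=63°:   branch + wants cross > 0 → take C=(4.7418,4.2270) (cross=15.191)
θ=63°: ex = (C−B)/|BC| = (0.9753,0.2210); ey = (-0.2210,0.9753)
θ=63°: P = B + -2.21·ex + -1.83·ey = (0.0650,1.2909)
θ=295°: B = A + 4.00·(cos295°, sin295°) = (1.6905, -3.6252)
θ=295°: |BD| = 8.1591
θ=295°: circle(B,3.00) ∩ circle(D,6.00): a=2.4250, h=1.7662
θ=295°:   candidates: C₊=(3.0782,-0.9655) cross=14.411; C₋=(4.6477,-4.1301) cross=-14.411
θ=295°:   branch + wants cross > 0 → take C=(3.0782,-0.9655) (cross=14.411)
θ=295°: ex = (C−B)/|BC| = (0.4626,0.8866); ey = (-0.8866,0.4626)
θ=295°: P = B + -2.21·ex + -1.83·ey = (2.2906,-6.4311)
θ=342°: B = A + 4.00·(cos342°, sin342°) = (3.8042, -1.2361)
θ=342°: |BD| = 5.3408
θ=342°: circle(B,3.00) ∩ circle(D,6.00): a=0.1427, h=2.9966
θ=342°:   candidates: C₊=(3.2495,1.7122) cross=16.004; C₋=(4.6366,-4.1183) cross=-16.004
θ=342°:   branch + wants cross > 0 → take C=(3.2495,1.7122) (cross=16.004)
θ=342°: ex = (C−B)/|BC| = (-0.1849,0.9828); ey = (-0.9828,-0.1849)
θ=342°: P = B + -2.21·ex + -1.83·ey = (6.0113,-3.0696)

θ=63°: 0.07 1.29
θ=295°: 2.29 -6.43
θ=342°: 6.01 -3.07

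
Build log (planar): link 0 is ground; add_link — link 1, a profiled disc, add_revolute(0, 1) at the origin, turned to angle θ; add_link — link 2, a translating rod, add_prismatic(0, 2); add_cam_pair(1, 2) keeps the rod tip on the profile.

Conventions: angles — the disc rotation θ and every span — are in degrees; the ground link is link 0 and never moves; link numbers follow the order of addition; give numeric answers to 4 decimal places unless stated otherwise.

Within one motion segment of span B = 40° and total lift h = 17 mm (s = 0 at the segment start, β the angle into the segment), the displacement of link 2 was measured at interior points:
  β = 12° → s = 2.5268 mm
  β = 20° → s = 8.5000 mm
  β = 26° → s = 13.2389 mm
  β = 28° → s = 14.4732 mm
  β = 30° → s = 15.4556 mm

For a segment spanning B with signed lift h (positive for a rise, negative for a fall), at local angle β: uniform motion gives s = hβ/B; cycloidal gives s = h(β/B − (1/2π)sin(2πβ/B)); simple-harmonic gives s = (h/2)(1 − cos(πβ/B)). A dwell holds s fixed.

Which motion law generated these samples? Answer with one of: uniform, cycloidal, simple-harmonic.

candidates at β/B = r: uniform s = h·r (linear in β); cycloidal s = h·(r − sin(2πr)/(2π)); simple-harmonic s = (h/2)(1 − cos(πr))
β=12°: printed 2.5268 | uniform 5.1000, cycloidal 2.5268, simple-harmonic 3.5038
β=20°: printed 8.5000 | uniform 8.5000, cycloidal 8.5000, simple-harmonic 8.5000
β=26°: printed 13.2389 | uniform 11.0500, cycloidal 13.2389, simple-harmonic 12.3589
β=28°: printed 14.4732 | uniform 11.9000, cycloidal 14.4732, simple-harmonic 13.4962
β=30°: printed 15.4556 | uniform 12.7500, cycloidal 15.4556, simple-harmonic 14.5104
only one law matches every sample → cycloidal

cycloidal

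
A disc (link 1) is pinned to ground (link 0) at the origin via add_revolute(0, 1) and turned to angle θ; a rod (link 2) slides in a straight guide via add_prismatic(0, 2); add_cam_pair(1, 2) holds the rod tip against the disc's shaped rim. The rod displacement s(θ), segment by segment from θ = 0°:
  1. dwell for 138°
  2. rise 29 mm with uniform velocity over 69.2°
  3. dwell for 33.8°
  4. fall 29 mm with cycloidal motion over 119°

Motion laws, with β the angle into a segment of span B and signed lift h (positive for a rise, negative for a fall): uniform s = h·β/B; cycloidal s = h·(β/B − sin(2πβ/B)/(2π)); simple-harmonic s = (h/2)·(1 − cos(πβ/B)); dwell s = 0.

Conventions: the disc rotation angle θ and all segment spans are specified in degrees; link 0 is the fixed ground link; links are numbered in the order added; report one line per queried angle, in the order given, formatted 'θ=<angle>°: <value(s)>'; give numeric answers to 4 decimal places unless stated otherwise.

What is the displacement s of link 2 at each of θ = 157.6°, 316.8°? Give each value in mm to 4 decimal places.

segment 1 (0° to 138°, dwell): s unchanged at 0.0000
θ = 157.6° falls in segment 2 (138° to 207.2°, uniform, h = 29): β = 157.6 − 138 = 19.6°, B = 69.2°; Δs = 29·19.6/69.2 = 8.2139; s = 0.0000 + 8.2139 = 8.2139
segment 2 (138° to 207.2°, uniform, h = 29) is passed completely: s = 0.0000 + (29) = 29.0000
segment 3 (207.2° to 241°, dwell): s unchanged at 29.0000
θ = 316.8° falls in segment 4 (241° to 360°, cycloidal, h = -29): β = 316.8 − 241 = 75.8°, B = 119°; Δs = -29·(0.6370 − sin(2π·0.6370)/(2π)) = -21.9720; s = 29.0000 − 21.9720 = 7.0280

θ=157.6°: 8.2139
θ=316.8°: 7.0280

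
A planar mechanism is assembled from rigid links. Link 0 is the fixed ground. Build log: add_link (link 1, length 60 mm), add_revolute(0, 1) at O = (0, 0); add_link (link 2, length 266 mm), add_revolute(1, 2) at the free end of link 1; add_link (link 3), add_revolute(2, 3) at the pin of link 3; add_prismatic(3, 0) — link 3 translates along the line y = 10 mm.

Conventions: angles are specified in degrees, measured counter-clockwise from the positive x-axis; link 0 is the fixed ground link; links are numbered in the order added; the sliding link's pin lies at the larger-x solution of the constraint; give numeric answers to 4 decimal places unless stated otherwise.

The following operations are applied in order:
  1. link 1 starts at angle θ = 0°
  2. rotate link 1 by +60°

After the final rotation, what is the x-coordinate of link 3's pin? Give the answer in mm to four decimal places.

geometry: r = 60 mm, L = 266 mm, e = 10 mm; θ starts at 0°
rotate link 1 by +60°: θ ← 0° +60° = 60°
crank pin P = (r cos θ, r sin θ) = (30.000000, 51.961524)
h = r sin θ − e = 51.961524 − 10 = 41.961524
x = r cos θ + √(L² − h²) = 30.000000 + 262.669432 = 292.669432

292.6694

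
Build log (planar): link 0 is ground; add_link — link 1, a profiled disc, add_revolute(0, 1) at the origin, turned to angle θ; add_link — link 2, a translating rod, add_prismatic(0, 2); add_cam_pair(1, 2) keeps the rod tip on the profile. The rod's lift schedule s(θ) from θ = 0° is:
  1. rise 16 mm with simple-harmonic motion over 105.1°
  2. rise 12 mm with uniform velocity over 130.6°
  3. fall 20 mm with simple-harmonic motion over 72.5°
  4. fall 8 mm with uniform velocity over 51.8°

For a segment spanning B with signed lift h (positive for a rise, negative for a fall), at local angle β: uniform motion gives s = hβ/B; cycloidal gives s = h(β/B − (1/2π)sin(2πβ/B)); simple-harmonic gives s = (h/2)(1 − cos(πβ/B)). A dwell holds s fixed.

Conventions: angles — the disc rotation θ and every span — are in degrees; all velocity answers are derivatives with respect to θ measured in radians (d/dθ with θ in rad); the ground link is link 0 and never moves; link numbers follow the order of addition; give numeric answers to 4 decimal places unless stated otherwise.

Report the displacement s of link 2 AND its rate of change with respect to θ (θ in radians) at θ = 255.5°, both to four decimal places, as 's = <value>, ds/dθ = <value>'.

seg 1 [0°–105.1°] simple-harmonic, h=16: full span → s += 16 → s = 16.0000
seg 2 [105.1°–235.7°] uniform, h=12: full span → s += 12 → s = 28.0000
seg 3 [235.7°–308.2°] simple-harmonic, h=-20: θ=255.5° here. β=19.8, B=72.5. -20/2·(1 − cos(π·0.2731)) = -3.4603 → s = 24.5397
velocity in seg [235.7°–308.2°] (simple-harmonic), θ in radians: β = 19.8° = 0.3456 rad, B = 72.5° = 1.2654 rad; ds/dθ = (πh/(2B)) sin(πβ/B) = (π·(-20)/(2·1.2654)) sin(π·0.2731) = -18.782639 mm/rad

s = 24.5397, ds/dθ = -18.7826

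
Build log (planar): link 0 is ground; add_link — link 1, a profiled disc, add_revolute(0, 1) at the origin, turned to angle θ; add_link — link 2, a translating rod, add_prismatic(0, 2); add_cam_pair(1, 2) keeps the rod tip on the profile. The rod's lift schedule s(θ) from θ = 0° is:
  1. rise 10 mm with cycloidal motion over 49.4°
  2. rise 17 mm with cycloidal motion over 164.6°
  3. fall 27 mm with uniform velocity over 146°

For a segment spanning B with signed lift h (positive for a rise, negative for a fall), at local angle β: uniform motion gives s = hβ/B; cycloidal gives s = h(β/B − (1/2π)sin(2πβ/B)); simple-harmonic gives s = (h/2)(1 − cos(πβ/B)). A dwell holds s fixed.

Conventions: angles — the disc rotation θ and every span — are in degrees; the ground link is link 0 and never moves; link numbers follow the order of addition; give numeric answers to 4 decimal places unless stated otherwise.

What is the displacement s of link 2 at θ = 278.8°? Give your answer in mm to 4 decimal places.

seg 1 [0°–49.4°] cycloidal, h=10: full span → s += 10 → s = 10.0000
seg 2 [49.4°–214°] cycloidal, h=17: full span → s += 17 → s = 27.0000
seg 3 [214°–360°] uniform, h=-27: θ=278.8° here. β=64.8, B=146. -27·64.8/146 = -11.9836 → s = 15.0164

15.0164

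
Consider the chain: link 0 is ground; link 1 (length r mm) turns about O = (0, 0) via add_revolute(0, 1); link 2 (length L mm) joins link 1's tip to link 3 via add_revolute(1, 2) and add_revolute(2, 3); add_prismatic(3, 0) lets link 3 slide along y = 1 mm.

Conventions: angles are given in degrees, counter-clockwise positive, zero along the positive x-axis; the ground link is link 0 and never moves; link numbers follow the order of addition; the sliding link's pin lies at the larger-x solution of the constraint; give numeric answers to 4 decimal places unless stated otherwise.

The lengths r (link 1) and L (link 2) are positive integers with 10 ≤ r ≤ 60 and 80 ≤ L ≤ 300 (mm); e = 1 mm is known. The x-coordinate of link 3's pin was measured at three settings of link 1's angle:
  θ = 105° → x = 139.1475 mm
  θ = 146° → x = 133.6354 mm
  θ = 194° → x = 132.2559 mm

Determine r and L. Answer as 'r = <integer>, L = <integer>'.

constraint per measurement: (x − r cos θ)² + (r sin θ − e)² = L²
subtracting the θ₁ and θ₂ equations cancels the r² and L² terms:
r = (x₁² − x₂²) / (2[(x₁cos θ₁ + e sin θ₁) − (x₂cos θ₂ + e sin θ₂)]) = 9.9998 → r = 10
L² = (x₁ − r cos θ₁)² + (r sin θ₁ − e)² = 20163.9887 → L = 142.0000 → L = 142
check at θ₃=194°: x = 132.2559 (printed 132.2559) ✓

r = 10, L = 142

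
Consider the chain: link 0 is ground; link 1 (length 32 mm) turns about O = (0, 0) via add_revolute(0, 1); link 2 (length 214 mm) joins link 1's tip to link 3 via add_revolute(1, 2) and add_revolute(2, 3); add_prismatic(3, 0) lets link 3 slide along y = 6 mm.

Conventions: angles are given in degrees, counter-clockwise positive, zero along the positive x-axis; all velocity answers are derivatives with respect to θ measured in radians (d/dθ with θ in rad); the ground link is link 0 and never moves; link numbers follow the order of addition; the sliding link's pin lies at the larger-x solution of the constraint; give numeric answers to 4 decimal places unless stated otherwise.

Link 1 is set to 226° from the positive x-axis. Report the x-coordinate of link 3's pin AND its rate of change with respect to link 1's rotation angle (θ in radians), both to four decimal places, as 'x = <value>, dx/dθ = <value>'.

geometry: r = 32 mm, L = 214 mm, e = 6 mm
crank pin P = (r cos θ, r sin θ) = (-22.229068, -23.018874)
h = r sin θ − e = -23.018874 − 6 = -29.018874
x = r cos θ + √(L² − h²) = -22.229068 + 212.023360 = 189.794292
dx/dθ = −r sin θ − h·r cos θ/√(L² − h²) (θ in radians; h = -29.018874) = 19.976461

x = 189.7943, dx/dθ = 19.9765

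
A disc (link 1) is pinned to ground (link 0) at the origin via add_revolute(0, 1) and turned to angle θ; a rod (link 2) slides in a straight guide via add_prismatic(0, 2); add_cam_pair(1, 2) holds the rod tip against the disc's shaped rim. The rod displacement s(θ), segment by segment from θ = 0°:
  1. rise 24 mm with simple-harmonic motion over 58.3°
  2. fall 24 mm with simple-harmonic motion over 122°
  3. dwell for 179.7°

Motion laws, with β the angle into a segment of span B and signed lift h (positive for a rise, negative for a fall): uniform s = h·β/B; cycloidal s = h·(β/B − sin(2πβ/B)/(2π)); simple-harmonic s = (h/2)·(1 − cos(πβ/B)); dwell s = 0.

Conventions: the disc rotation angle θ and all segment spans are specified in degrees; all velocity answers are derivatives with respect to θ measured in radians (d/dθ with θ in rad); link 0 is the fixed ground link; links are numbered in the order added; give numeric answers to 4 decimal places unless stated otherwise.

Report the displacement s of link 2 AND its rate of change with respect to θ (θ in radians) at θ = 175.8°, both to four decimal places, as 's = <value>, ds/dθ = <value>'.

segment 1 (0° to 58.3°, simple-harmonic, h = 24) is passed completely: s = 0.0000 + (24) = 24.0000
θ = 175.8° falls in segment 2 (58.3° to 180.3°, simple-harmonic, h = -24): β = 175.8 − 58.3 = 117.5°, B = 122°; Δs = -24/2·(1 − cos(π·0.9631)) = -23.9195; s = 24.0000 − 23.9195 = 0.0805
velocity in seg [58.3°–180.3°] (simple-harmonic), θ in radians: β = 117.5° = 2.0508 rad, B = 122° = 2.1293 rad; ds/dθ = (πh/(2B)) sin(πβ/B) = (π·(-24)/(2·2.1293)) sin(π·0.9631) = -2.047030 mm/rad

s = 0.0805, ds/dθ = -2.0470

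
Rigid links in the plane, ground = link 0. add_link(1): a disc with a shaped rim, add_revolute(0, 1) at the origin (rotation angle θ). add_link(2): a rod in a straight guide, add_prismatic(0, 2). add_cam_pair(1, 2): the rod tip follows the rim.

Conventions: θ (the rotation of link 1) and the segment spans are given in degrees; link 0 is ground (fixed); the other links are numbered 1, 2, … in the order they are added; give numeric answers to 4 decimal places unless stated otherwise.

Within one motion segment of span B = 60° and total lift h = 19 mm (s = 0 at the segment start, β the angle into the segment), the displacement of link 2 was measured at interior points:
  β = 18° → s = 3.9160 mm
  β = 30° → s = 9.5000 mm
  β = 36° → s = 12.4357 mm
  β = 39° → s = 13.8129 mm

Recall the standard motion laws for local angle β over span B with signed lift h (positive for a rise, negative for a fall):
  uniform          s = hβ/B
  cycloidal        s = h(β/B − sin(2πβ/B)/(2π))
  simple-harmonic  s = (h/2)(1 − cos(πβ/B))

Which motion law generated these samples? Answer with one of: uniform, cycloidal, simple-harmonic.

candidates at β/B = r: uniform s = h·r (linear in β); cycloidal s = h·(r − sin(2πr)/(2π)); simple-harmonic s = (h/2)(1 − cos(πr))
β=18°: printed 3.9160 | uniform 5.7000, cycloidal 2.8241, simple-harmonic 3.9160
β=30°: printed 9.5000 | uniform 9.5000, cycloidal 9.5000, simple-harmonic 9.5000
β=36°: printed 12.4357 | uniform 11.4000, cycloidal 13.1774, simple-harmonic 12.4357
β=39°: printed 13.8129 | uniform 12.3500, cycloidal 14.7964, simple-harmonic 13.8129
only one law matches every sample → simple-harmonic

simple-harmonic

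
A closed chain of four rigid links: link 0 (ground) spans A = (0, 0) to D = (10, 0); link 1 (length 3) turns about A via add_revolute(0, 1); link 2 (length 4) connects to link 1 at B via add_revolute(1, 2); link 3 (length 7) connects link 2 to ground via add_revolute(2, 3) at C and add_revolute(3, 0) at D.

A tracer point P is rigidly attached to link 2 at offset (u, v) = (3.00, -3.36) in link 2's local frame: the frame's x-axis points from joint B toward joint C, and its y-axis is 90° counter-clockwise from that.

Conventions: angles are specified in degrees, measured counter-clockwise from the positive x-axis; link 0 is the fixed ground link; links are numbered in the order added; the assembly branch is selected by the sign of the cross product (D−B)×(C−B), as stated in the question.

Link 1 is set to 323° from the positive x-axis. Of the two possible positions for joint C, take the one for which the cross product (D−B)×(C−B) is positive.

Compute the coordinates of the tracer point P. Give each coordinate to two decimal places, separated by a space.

A=(0,0), D=(10.00,0)
B = A + 3.00·(cos323°, sin323°) = (2.3959, -1.8054)
|BD| = 7.8155
circle(B,4.00) ∩ circle(D,7.00): a=1.7966, h=3.5738
  candidates: C₊=(3.3183,2.0868) cross=27.931; C₋=(4.9695,-4.8676) cross=-27.931
  branch + wants cross > 0 → take C=(3.3183,2.0868) (cross=27.931)
ex = (C−B)/|BC| = (0.2306,0.9731); ey = (-0.9731,0.2306)
P = B + 3.00·ex + -3.36·ey = (6.3571,0.3389)

6.36 0.34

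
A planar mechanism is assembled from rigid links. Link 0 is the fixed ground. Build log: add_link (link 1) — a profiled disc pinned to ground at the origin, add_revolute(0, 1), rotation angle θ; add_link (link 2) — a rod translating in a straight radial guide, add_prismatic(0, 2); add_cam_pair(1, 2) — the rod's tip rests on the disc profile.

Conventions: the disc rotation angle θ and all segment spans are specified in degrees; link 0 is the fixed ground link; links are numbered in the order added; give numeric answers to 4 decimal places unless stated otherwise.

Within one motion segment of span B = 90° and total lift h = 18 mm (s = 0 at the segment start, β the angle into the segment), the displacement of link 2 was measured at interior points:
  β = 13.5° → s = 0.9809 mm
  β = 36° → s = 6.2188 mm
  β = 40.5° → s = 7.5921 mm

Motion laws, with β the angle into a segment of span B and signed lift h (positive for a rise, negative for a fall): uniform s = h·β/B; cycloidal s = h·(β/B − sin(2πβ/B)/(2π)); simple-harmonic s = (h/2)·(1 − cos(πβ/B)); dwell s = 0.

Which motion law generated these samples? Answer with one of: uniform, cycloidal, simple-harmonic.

candidates at β/B = r: uniform s = h·r (linear in β); cycloidal s = h·(r − sin(2πr)/(2π)); simple-harmonic s = (h/2)(1 − cos(πr))
β=13.5°: printed 0.9809 | uniform 2.7000, cycloidal 0.3823, simple-harmonic 0.9809
β=36°: printed 6.2188 | uniform 7.2000, cycloidal 5.5161, simple-harmonic 6.2188
β=40.5°: printed 7.5921 | uniform 8.1000, cycloidal 7.2147, simple-harmonic 7.5921
only one law matches every sample → simple-harmonic

simple-harmonic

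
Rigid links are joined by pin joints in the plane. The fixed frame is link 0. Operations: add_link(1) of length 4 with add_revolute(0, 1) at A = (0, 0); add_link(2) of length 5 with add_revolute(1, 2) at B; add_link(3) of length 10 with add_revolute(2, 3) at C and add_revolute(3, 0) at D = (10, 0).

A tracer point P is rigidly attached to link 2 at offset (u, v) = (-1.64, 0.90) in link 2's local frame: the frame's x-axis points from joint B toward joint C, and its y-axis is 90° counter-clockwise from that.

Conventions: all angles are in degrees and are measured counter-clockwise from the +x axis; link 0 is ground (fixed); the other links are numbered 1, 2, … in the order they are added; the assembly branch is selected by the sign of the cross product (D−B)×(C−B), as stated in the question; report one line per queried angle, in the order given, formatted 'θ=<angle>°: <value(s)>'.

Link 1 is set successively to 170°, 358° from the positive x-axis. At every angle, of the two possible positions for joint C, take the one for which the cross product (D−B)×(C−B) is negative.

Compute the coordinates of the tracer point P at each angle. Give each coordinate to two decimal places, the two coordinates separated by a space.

A=(0,0), D=(10.00,0)
θ=170°: B = A + 4.00·(cos170°, sin170°) = (-3.9392, 0.6946)
θ=170°: |BD| = 13.9565
θ=170°: circle(B,5.00) ∩ circle(D,10.00): a=4.2913, h=2.5660
θ=170°:   candidates: C₊=(0.4745,3.0438) cross=35.812; C₋=(0.2191,-2.0818) cross=-35.812
θ=170°:   branch - wants cross < 0 → take C=(0.2191,-2.0818) (cross=-35.812)
θ=170°: ex = (C−B)/|BC| = (0.8317,-0.5553); ey = (0.5553,0.8317)
θ=170°: P = B + -1.64·ex + 0.90·ey = (-4.8034,2.3537)
θ=358°: B = A + 4.00·(cos358°, sin358°) = (3.9976, -0.1396)
θ=358°: |BD| = 6.0041
θ=358°: circle(B,5.00) ∩ circle(D,10.00): a=-3.2437, h=3.8050
θ=358°:   candidates: C₊=(0.6662,3.5890) cross=22.846; C₋=(0.8432,-4.0190) cross=-22.846
θ=358°:   branch - wants cross < 0 → take C=(0.8432,-4.0190) (cross=-22.846)
θ=358°: ex = (C−B)/|BC| = (-0.6309,-0.7759); ey = (0.7759,-0.6309)
θ=358°: P = B + -1.64·ex + 0.90·ey = (5.7305,0.5651)

θ=170°: -4.80 2.35
θ=358°: 5.73 0.57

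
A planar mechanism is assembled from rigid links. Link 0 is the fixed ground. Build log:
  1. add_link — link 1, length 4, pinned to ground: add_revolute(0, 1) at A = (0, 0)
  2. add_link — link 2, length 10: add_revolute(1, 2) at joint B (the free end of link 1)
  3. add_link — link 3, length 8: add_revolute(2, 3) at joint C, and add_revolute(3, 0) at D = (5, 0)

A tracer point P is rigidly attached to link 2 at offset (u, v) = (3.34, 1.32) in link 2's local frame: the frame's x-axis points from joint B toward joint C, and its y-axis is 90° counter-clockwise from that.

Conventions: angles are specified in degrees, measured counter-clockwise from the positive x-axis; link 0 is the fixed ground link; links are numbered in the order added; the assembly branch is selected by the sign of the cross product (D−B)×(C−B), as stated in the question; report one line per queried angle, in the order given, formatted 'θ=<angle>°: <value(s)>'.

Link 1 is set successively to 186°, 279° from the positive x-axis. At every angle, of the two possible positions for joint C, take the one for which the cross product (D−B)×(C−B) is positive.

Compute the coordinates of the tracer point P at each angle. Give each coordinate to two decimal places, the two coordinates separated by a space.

A=(0,0), D=(5.00,0)
θ=186°: B = A + 4.00·(cos186°, sin186°) = (-3.9781, -0.4181)
θ=186°: |BD| = 8.9878
θ=186°: circle(B,10.00) ∩ circle(D,8.00): a=6.4966, h=7.6022
θ=186°:   candidates: C₊=(2.1578,7.4781) cross=68.327; C₋=(2.8652,-7.7099) cross=-68.327
θ=186°:   branch + wants cross > 0 → take C=(2.1578,7.4781) (cross=68.327)
θ=186°: ex = (C−B)/|BC| = (0.6136,0.7896); ey = (-0.7896,0.6136)
θ=186°: P = B + 3.34·ex + 1.32·ey = (-2.9710,3.0292)
θ=279°: B = A + 4.00·(cos279°, sin279°) = (0.6257, -3.9508)
θ=279°: |BD| = 5.8943
θ=279°: circle(B,10.00) ∩ circle(D,8.00): a=6.0009, h=7.9993
θ=279°:   candidates: C₊=(-0.2825,6.0079) cross=47.150; C₋=(10.4408,-5.8649) cross=-47.150
θ=279°:   branch + wants cross > 0 → take C=(-0.2825,6.0079) (cross=47.150)
θ=279°: ex = (C−B)/|BC| = (-0.0908,0.9959); ey = (-0.9959,-0.0908)
θ=279°: P = B + 3.34·ex + 1.32·ey = (-0.9922,-0.7444)

θ=186°: -2.97 3.03
θ=279°: -0.99 -0.74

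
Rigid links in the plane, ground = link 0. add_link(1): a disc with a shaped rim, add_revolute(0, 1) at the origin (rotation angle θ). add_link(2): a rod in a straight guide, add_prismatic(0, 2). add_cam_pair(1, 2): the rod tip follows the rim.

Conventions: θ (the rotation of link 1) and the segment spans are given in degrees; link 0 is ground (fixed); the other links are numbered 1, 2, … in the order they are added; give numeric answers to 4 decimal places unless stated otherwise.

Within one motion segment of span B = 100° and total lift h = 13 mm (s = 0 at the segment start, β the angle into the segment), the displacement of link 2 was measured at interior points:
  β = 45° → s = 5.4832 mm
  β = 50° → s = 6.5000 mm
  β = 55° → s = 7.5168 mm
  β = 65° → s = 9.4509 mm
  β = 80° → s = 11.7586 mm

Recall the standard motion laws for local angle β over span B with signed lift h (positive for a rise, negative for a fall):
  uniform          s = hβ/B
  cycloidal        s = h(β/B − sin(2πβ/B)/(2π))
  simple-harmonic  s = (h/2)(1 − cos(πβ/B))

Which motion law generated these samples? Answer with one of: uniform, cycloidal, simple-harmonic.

candidates at β/B = r: uniform s = h·r (linear in β); cycloidal s = h·(r − sin(2πr)/(2π)); simple-harmonic s = (h/2)(1 − cos(πr))
β=45°: printed 5.4832 | uniform 5.8500, cycloidal 5.2106, simple-harmonic 5.4832
β=50°: printed 6.5000 | uniform 6.5000, cycloidal 6.5000, simple-harmonic 6.5000
β=55°: printed 7.5168 | uniform 7.1500, cycloidal 7.7894, simple-harmonic 7.5168
β=65°: printed 9.4509 | uniform 8.4500, cycloidal 10.1239, simple-harmonic 9.4509
β=80°: printed 11.7586 | uniform 10.4000, cycloidal 12.3677, simple-harmonic 11.7586
only one law matches every sample → simple-harmonic

simple-harmonic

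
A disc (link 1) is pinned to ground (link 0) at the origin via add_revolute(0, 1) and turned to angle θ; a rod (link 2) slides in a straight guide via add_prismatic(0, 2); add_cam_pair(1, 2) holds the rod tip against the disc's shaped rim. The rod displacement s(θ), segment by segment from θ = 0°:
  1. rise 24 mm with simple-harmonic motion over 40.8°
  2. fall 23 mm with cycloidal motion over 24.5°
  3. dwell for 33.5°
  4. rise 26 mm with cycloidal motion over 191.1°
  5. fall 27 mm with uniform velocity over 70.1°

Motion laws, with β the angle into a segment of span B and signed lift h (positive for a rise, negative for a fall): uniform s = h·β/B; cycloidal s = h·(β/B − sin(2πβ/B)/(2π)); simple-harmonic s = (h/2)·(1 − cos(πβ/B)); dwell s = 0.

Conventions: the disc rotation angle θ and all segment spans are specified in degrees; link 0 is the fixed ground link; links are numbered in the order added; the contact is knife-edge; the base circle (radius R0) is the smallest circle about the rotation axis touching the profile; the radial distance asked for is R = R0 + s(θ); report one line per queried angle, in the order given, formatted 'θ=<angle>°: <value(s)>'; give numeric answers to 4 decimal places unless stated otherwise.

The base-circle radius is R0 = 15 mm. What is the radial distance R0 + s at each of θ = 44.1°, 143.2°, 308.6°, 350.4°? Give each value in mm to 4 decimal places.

segment 1 (0° to 40.8°, simple-harmonic, h = 24) is passed completely: s = 0.0000 + (24) = 24.0000
θ = 44.1° falls in segment 2 (40.8° to 65.3°, cycloidal, h = -23): β = 44.1 − 40.8 = 3.3°, B = 24.5°; Δs = -23·(0.1347 − sin(2π·0.1347)/(2π)) = -0.3568; s = 24.0000 − 0.3568 = 23.6432
segment 2 (40.8° to 65.3°, cycloidal, h = -23) is passed completely: s = 24.0000 + (-23) = 1.0000
segment 3 (65.3° to 98.8°, dwell): s unchanged at 1.0000
θ = 143.2° falls in segment 4 (98.8° to 289.9°, cycloidal, h = 26): β = 143.2 − 98.8 = 44.4°, B = 191.1°; Δs = 26·(0.2323 − sin(2π·0.2323)/(2π)) = 1.9282; s = 1.0000 + 1.9282 = 2.9282
segment 4 (98.8° to 289.9°, cycloidal, h = 26) is passed completely: s = 1.0000 + (26) = 27.0000
θ = 308.6° falls in segment 5 (289.9° to 360°, uniform, h = -27): β = 308.6 − 289.9 = 18.7°, B = 70.1°; Δs = -27·18.7/70.1 = -7.2026; s = 27.0000 − 7.2026 = 19.7974
θ = 350.4° falls in segment 5 (289.9° to 360°, uniform, h = -27): β = 350.4 − 289.9 = 60.5°, B = 70.1°; Δs = -27·60.5/70.1 = -23.3024; s = 27.0000 − 23.3024 = 3.6976
θ=44.1°: R = R0 + s = 15 + 23.6432 = 38.6432
θ=143.2°: R = R0 + s = 15 + 2.9282 = 17.9282
θ=308.6°: R = R0 + s = 15 + 19.7974 = 34.7974
θ=350.4°: R = R0 + s = 15 + 3.6976 = 18.6976

θ=44.1°: 38.6432
θ=143.2°: 17.9282
θ=308.6°: 34.7974
θ=350.4°: 18.6976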